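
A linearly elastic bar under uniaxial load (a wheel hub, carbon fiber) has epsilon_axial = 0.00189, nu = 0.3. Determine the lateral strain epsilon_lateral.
Model: a linearly elastic bar under uniaxial load, so epsilon_lateral = -nu·epsilon_axial.
Substitute:
  epsilon_lateral = -(0.3 × 0.00189)
  epsilon_lateral = -0.000567
Final answer: epsilon_lateral = -0.000567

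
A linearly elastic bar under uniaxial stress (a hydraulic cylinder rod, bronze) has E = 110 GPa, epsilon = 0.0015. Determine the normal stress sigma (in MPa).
Model: a linearly elastic bar under uniaxial stress, so sigma = E·epsilon.
Convert to SI units:
  E = 110 GPa = 1.1 × 10¹¹ Pa
Substitute:
  sigma = (1.1 × 10¹¹) × 0.0015
  sigma = 1.65 × 10⁸ Pa
Convert: sigma = 1.65 × 10⁸ Pa = 165 MPa
Final answer: sigma = 165 MPa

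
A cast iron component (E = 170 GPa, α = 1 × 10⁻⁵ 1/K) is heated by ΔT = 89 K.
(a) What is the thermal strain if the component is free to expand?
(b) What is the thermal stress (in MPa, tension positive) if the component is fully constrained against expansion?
(a) Free thermal strain ε_th = α·ΔT = (1 × 10⁻⁵) × 89 = 0.00089
(b) Fully constrained, the expansion is suppressed, so σ = -E·α·ΔT. Convert E = 170 GPa = 1.7 × 10¹¹ Pa.
  σ = -(1.7 × 10¹¹) × (1 × 10⁻⁵) × 89 = -1.513 × 10⁸ Pa = -151.3 MPa (compressive)
Final answer: (a) ε_th = 0.00089, (b) σ = -151.3 MPa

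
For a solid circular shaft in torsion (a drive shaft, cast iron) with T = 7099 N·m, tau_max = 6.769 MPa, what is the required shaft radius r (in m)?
Model: a solid circular shaft in torsion, so tau_max = (2·T) / (π·r^3).
Solve for r: r = ((2·T) / (π·tau_max))^(1/3).
Convert to SI units:
  tau_max = 6.769 MPa = 6.769 × 10⁶ Pa
Substitute:
  r = ((2 × 7099) / (π × (6.769 × 10⁶)))^(1/3)
  r = 0.0874 m
Final answer: r = 0.0874 m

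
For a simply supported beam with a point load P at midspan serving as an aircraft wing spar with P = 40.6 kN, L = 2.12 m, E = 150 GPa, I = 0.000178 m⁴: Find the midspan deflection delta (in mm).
Model: a simply supported beam with a point load P at midspan, so delta = (P·L^3) / (48·E·I).
Convert to SI units:
  P = 40.6 kN = 40600 N
  E = 150 GPa = 1.5 × 10¹¹ Pa
Substitute:
  delta = (40600 × 2.12^3) / (48 × (1.5 × 10¹¹) × 0.000178)
  delta = 0.0003018 m
Convert: delta = 0.0003018 m = 0.3018 mm
Final answer: delta = 0.3018 mm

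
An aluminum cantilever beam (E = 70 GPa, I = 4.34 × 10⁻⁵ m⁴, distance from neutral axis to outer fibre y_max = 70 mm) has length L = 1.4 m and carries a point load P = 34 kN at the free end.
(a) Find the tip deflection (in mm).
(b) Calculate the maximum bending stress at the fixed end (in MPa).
(a) Tip deflection of a cantilever with an end point load: δ = P·L^3 / (3·E·I). Convert P = 34 kN = 34000 N, E = 70 GPa = 7 × 10¹⁰ Pa.
  δ = (34000 × 1.4^3) / (3 × (7 × 10¹⁰) × (4.34 × 10⁻⁵)) = 0.01024 m = 10.24 mm
(b) Maximum bending moment at the fixed end: M = P·L = 34000 × 1.4 = 47600 N·m. Convert y_max = 70 mm = 0.07 m.
  σ = M·y_max / I = (47600 × 0.07) / (4.34 × 10⁻⁵) = 7.677 × 10⁷ Pa = 76.77 MPa
Final answer: (a) δ = 10.24 mm, (b) σ = 76.77 MPa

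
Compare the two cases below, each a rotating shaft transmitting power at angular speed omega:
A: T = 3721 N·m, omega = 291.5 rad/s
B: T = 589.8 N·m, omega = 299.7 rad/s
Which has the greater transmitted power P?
Model: a rotating shaft transmitting power at angular speed omega, so P = T·omega (SI units).
  A: P = 3721 × 291.5 = 1.085 × 10⁶ W = 1085 kW
  B: P = 589.8 × 299.7 = 176800 W = 176.8 kW
1085 kW > 176.8 kW, so A is larger.
Final answer: A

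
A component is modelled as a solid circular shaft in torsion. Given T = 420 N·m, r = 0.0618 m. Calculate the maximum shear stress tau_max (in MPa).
Model: a solid circular shaft in torsion, so tau_max = (2·T) / (π·r^3).
Substitute:
  tau_max = (2 × 420) / (π × 0.0618^3)
  tau_max = 1.133 × 10⁶ Pa
Convert: tau_max = 1.133 × 10⁶ Pa = 1.133 MPa
Final answer: tau_max = 1.133 MPa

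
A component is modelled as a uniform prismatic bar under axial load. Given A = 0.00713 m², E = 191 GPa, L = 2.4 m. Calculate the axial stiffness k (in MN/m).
Model: a uniform prismatic bar under axial load, so k = (A·E) / L.
Convert to SI units:
  E = 191 GPa = 1.91 × 10¹¹ Pa
Substitute:
  k = (0.00713 × (1.91 × 10¹¹)) / 2.4
  k = 5.674 × 10⁸ N/m
Convert: k = 5.674 × 10⁸ N/m = 567.4 MN/m
Final answer: k = 567.4 MN/m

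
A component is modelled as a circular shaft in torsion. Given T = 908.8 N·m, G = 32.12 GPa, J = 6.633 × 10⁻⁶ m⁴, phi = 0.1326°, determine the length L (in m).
Model: a circular shaft in torsion, so phi = (T·L) / (G·J).
Solve for L: L = (phi·G·J) / T.
Convert to SI units:
  G = 32.12 GPa = 3.212 × 10¹⁰ Pa
  phi = 0.1326° = 0.002314 rad
Substitute:
  L = (0.002314 × (3.212 × 10¹⁰) × (6.633 × 10⁻⁶)) / 908.8
  L = 0.5425 m
Final answer: L = 0.5425 m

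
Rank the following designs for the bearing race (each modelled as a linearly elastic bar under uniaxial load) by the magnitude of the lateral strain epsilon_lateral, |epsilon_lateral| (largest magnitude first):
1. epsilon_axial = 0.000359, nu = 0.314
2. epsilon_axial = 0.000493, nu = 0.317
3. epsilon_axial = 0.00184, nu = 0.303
Model: a linearly elastic bar under uniaxial load, so epsilon_lateral = -nu·epsilon_axial (SI units).
  Case 1: epsilon_lateral = -(0.314 × 0.000359) = -0.0001127
  Case 2: epsilon_lateral = -(0.317 × 0.000493) = -0.0001563
  Case 3: epsilon_lateral = -(0.303 × 0.00184) = -0.0005575
Ordering by |epsilon_lateral|: 0.0005575 (case 3) > 0.0001563 (case 2) > 0.0001127 (case 1)
Final answer: 3, 2, 1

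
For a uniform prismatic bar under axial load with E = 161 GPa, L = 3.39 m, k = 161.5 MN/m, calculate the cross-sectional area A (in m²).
Model: a uniform prismatic bar under axial load, so k = (A·E) / L.
Solve for A: A = (k·L) / E.
Convert to SI units:
  E = 161 GPa = 1.61 × 10¹¹ Pa
  k = 161.5 MN/m = 1.615 × 10⁸ N/m
Substitute:
  A = ((1.615 × 10⁸) × 3.39) / (1.61 × 10¹¹)
  A = 0.003401 m²
Final answer: A = 0.003401 m²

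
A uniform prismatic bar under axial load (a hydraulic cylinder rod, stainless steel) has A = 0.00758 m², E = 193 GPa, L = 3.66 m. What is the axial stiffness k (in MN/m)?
Model: a uniform prismatic bar under axial load, so k = (A·E) / L.
Convert to SI units:
  E = 193 GPa = 1.93 × 10¹¹ Pa
Substitute:
  k = (0.00758 × (1.93 × 10¹¹)) / 3.66
  k = 3.997 × 10⁸ N/m
Convert: k = 3.997 × 10⁸ N/m = 399.7 MN/m
Final answer: k = 399.7 MN/m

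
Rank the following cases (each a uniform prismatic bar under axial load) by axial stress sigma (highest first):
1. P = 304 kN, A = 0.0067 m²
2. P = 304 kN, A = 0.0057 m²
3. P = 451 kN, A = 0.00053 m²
Model: a uniform prismatic bar under axial load, so sigma = P / A (SI units).
  Case 1: sigma = 304000 / 0.0067 = 4.537 × 10⁷ Pa = 45.37 MPa
  Case 2: sigma = 304000 / 0.0057 = 5.333 × 10⁷ Pa = 53.33 MPa
  Case 3: sigma = 451000 / 0.00053 = 8.509 × 10⁸ Pa = 850.9 MPa
Ordering: 850.9 MPa (case 3) > 53.33 MPa (case 2) > 45.37 MPa (case 1)
Final answer: 3, 2, 1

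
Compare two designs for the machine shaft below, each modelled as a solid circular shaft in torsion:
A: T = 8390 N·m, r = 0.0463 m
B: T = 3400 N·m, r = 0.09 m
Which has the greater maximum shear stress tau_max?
Model: a solid circular shaft in torsion, so tau_max = (2·T) / (π·r^3) (SI units).
  A: tau_max = (2 × 8390) / (π × 0.0463^3) = 5.381 × 10⁷ Pa = 53.81 MPa
  B: tau_max = (2 × 3400) / (π × 0.09^3) = 2.969 × 10⁶ Pa = 2.969 MPa
53.81 MPa > 2.969 MPa, so A is larger.
Final answer: A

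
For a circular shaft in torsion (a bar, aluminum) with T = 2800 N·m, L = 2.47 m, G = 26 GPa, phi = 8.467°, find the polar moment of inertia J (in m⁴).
Model: a circular shaft in torsion, so phi = (T·L) / (G·J).
Solve for J: J = (T·L) / (phi·G).
Convert to SI units:
  G = 26 GPa = 2.6 × 10¹⁰ Pa
  phi = 8.467° = 0.1478 rad
Substitute:
  J = (2800 × 2.47) / (0.1478 × (2.6 × 10¹⁰))
  J = 1.8 × 10⁻⁶ m⁴
Final answer: J = 1.8 × 10⁻⁶ m⁴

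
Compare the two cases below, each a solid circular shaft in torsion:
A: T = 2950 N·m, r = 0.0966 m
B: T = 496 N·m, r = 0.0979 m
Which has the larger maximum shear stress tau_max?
Model: a solid circular shaft in torsion, so tau_max = (2·T) / (π·r^3) (SI units).
  A: tau_max = (2 × 2950) / (π × 0.0966^3) = 2.083 × 10⁶ Pa = 2.083 MPa
  B: tau_max = (2 × 496) / (π × 0.0979^3) = 336500 Pa = 0.3365 MPa
2.083 MPa > 0.3365 MPa, so A is larger.
Final answer: A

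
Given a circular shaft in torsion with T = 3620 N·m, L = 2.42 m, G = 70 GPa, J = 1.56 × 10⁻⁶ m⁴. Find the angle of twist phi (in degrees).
Model: a circular shaft in torsion, so phi = (T·L) / (G·J).
Convert to SI units:
  G = 70 GPa = 7 × 10¹⁰ Pa
Substitute:
  phi = (3620 × 2.42) / ((7 × 10¹⁰) × (1.56 × 10⁻⁶))
  phi = 0.08022 rad
Convert to degrees: phi = 0.08022 × 180/π = 4.596°
Final answer: phi = 4.596°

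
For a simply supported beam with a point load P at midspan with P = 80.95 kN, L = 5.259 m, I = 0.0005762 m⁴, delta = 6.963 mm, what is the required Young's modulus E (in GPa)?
Model: a simply supported beam with a point load P at midspan, so delta = (P·L^3) / (48·E·I).
Solve for E: E = (P·L^3) / (48·delta·I).
Convert to SI units:
  P = 80.95 kN = 80950 N
  delta = 6.963 mm = 0.006963 m
Substitute:
  E = (80950 × 5.259^3) / (48 × 0.006963 × 0.0005762)
  E = 6.114 × 10¹⁰ Pa
Convert: E = 6.114 × 10¹⁰ Pa = 61.14 GPa
Final answer: E = 61.14 GPa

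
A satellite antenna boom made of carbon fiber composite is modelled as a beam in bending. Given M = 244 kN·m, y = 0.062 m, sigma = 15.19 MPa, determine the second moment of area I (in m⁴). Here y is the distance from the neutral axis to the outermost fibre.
Model: a beam in bending, so sigma = (M·y) / I.
Solve for I: I = (M·y) / sigma.
Convert to SI units:
  M = 244 kN·m = 244000 N·m
  sigma = 15.19 MPa = 1.519 × 10⁷ Pa
Substitute:
  I = (244000 × 0.062) / (1.519 × 10⁷)
  I = 0.0009959 m⁴
Final answer: I = 0.0009959 m⁴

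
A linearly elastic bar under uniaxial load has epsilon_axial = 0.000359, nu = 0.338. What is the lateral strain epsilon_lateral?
Model: a linearly elastic bar under uniaxial load, so epsilon_lateral = -nu·epsilon_axial.
Substitute:
  epsilon_lateral = -(0.338 × 0.000359)
  epsilon_lateral = -0.0001213
Final answer: epsilon_lateral = -0.0001213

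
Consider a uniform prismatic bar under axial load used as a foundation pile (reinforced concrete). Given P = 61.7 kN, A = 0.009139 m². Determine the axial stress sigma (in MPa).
Model: a uniform prismatic bar under axial load, so sigma = P / A.
Convert to SI units:
  P = 61.7 kN = 61700 N
Substitute:
  sigma = 61700 / 0.009139
  sigma = 6.751 × 10⁶ Pa
Convert: sigma = 6.751 × 10⁶ Pa = 6.751 MPa
Final answer: sigma = 6.751 MPa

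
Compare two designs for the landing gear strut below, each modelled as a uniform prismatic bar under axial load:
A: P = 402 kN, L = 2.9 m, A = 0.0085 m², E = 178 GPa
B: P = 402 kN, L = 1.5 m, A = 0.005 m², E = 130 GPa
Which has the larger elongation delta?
Model: a uniform prismatic bar under axial load, so delta = (P·L) / (A·E) (SI units).
  A: delta = (402000 × 2.9) / (0.0085 × (1.78 × 10¹¹)) = 0.0007705 m = 0.7705 mm
  B: delta = (402000 × 1.5) / (0.005 × (1.3 × 10¹¹)) = 0.0009277 m = 0.9277 mm
0.9277 mm > 0.7705 mm, so B is larger.
Final answer: B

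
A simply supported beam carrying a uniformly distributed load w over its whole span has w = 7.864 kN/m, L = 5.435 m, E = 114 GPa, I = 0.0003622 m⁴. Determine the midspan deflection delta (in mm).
Model: a simply supported beam carrying a uniformly distributed load w over its whole span, so delta = (5·w·L^4) / (384·E·I).
Convert to SI units:
  w = 7.864 kN/m = 7864 N/m
  E = 114 GPa = 1.14 × 10¹¹ Pa
Substitute:
  delta = (5 × 7864 × 5.435^4) / (384 × (1.14 × 10¹¹) × 0.0003622)
  delta = 0.002164 m
Convert: delta = 0.002164 m = 2.164 mm
Final answer: delta = 2.164 mm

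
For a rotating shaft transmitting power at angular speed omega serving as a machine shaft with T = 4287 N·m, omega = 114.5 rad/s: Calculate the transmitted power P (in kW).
Model: a rotating shaft transmitting power at angular speed omega, so P = T·omega.
Substitute:
  P = 4287 × 114.5
  P = 490900 W
Convert: P = 490900 W = 490.9 kW
Final answer: P = 490.9 kW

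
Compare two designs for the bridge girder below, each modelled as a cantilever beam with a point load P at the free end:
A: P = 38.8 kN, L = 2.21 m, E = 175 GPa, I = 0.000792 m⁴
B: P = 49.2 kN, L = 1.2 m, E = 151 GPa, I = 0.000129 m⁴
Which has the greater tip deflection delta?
Model: a cantilever beam with a point load P at the free end, so delta = (P·L^3) / (3·E·I) (SI units).
  A: delta = (38800 × 2.21^3) / (3 × (1.75 × 10¹¹) × 0.000792) = 0.001007 m = 1.007 mm
  B: delta = (49200 × 1.2^3) / (3 × (1.51 × 10¹¹) × 0.000129) = 0.001455 m = 1.455 mm
1.455 mm > 1.007 mm, so B is larger.
Final answer: B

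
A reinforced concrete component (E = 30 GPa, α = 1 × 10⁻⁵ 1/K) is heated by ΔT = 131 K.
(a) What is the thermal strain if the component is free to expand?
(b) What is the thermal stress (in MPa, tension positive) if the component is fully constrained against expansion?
(a) Free thermal strain ε_th = α·ΔT = (1 × 10⁻⁵) × 131 = 0.00131
(b) Fully constrained, the expansion is suppressed, so σ = -E·α·ΔT. Convert E = 30 GPa = 3 × 10¹⁰ Pa.
  σ = -(3 × 10¹⁰) × (1 × 10⁻⁵) × 131 = -3.93 × 10⁷ Pa = -39.3 MPa (compressive)
Final answer: (a) ε_th = 0.00131, (b) σ = -39.3 MPa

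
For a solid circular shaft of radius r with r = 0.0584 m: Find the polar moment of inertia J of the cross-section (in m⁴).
Model: a solid circular shaft of radius r, so J = (π·r^4) / 2.
Substitute:
  J = (π × 0.0584^4) / 2
  J = 1.827 × 10⁻⁵ m⁴
Final answer: J = 1.827 × 10⁻⁵ m⁴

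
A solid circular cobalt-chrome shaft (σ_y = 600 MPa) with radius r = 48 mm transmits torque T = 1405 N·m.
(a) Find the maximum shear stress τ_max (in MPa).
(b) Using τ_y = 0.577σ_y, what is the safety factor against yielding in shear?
(a) For a solid circular shaft, τ_max = T·r/J with J = π·r^4/2, i.e. τ_max = 2·T / (π·r^3). Convert r = 48 mm = 0.048 m.
  τ_max = (2 × 1405) / (π × 0.048^3) = 8.088 × 10⁶ Pa = 8.088 MPa
(b) τ_y = 0.577 × 600 = 346.2 MPa
  SF = τ_y/τ_max = 346.2 / 8.088 = 42.8
Final answer: (a) τ_max = 8.088 MPa, (b) SF = 42.8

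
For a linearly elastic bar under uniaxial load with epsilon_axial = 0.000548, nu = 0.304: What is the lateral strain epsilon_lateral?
Model: a linearly elastic bar under uniaxial load, so epsilon_lateral = -nu·epsilon_axial.
Substitute:
  epsilon_lateral = -(0.304 × 0.000548)
  epsilon_lateral = -0.0001666
Final answer: epsilon_lateral = -0.0001666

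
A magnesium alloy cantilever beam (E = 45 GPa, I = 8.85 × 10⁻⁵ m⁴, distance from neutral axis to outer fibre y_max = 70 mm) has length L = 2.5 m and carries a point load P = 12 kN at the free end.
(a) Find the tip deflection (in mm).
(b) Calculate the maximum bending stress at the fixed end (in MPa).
(a) Tip deflection of a cantilever with an end point load: δ = P·L^3 / (3·E·I). Convert P = 12 kN = 12000 N, E = 45 GPa = 4.5 × 10¹⁰ Pa.
  δ = (12000 × 2.5^3) / (3 × (4.5 × 10¹⁰) × (8.85 × 10⁻⁵)) = 0.01569 m = 15.69 mm
(b) Maximum bending moment at the fixed end: M = P·L = 12000 × 2.5 = 30000 N·m. Convert y_max = 70 mm = 0.07 m.
  σ = M·y_max / I = (30000 × 0.07) / (8.85 × 10⁻⁵) = 2.373 × 10⁷ Pa = 23.73 MPa
Final answer: (a) δ = 15.69 mm, (b) σ = 23.73 MPa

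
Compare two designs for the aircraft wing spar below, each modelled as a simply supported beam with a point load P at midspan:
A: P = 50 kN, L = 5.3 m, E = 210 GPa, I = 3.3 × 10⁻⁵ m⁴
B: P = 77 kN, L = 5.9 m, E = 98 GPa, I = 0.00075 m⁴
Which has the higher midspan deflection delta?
Model: a simply supported beam with a point load P at midspan, so delta = (P·L^3) / (48·E·I) (SI units).
  A: delta = (50000 × 5.3^3) / (48 × (2.1 × 10¹¹) × (3.3 × 10⁻⁵)) = 0.02238 m = 22.38 mm
  B: delta = (77000 × 5.9^3) / (48 × (9.8 × 10¹⁰) × 0.00075) = 0.004482 m = 4.482 mm
22.38 mm > 4.482 mm, so A is larger.
Final answer: A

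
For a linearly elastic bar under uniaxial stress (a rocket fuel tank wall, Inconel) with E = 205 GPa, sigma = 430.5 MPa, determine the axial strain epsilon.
Model: a linearly elastic bar under uniaxial stress, so sigma = E·epsilon.
Solve for epsilon: epsilon = sigma / E.
Convert to SI units:
  E = 205 GPa = 2.05 × 10¹¹ Pa
  sigma = 430.5 MPa = 4.305 × 10⁸ Pa
Substitute:
  epsilon = (4.305 × 10⁸) / (2.05 × 10¹¹)
  epsilon = 0.0021
Final answer: epsilon = 0.0021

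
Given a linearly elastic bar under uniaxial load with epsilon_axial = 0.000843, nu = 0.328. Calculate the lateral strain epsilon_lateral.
Model: a linearly elastic bar under uniaxial load, so epsilon_lateral = -nu·epsilon_axial.
Substitute:
  epsilon_lateral = -(0.328 × 0.000843)
  epsilon_lateral = -0.0002765
Final answer: epsilon_lateral = -0.0002765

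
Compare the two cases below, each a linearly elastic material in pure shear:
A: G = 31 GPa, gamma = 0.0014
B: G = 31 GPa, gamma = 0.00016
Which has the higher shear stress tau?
Model: a linearly elastic material in pure shear, so tau = G·gamma (SI units).
  A: tau = (3.1 × 10¹⁰) × 0.0014 = 4.34 × 10⁷ Pa = 43.4 MPa
  B: tau = (3.1 × 10¹⁰) × 0.00016 = 4.96 × 10⁶ Pa = 4.96 MPa
43.4 MPa > 4.96 MPa, so A is larger.
Final answer: A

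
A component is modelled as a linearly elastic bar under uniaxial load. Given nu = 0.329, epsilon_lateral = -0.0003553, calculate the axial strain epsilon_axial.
Model: a linearly elastic bar under uniaxial load, so epsilon_lateral = -nu·epsilon_axial.
Solve for epsilon_axial: epsilon_axial = -epsilon_lateral / nu.
Substitute:
  epsilon_axial = -(-0.0003553) / 0.329
  epsilon_axial = 0.00108
Final answer: epsilon_axial = 0.00108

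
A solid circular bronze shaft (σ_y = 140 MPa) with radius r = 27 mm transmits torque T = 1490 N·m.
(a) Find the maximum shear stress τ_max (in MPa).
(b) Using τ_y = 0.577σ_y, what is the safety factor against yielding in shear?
(a) For a solid circular shaft, τ_max = T·r/J with J = π·r^4/2, i.e. τ_max = 2·T / (π·r^3). Convert r = 27 mm = 0.027 m.
  τ_max = (2 × 1490) / (π × 0.027^3) = 4.819 × 10⁷ Pa = 48.19 MPa
(b) τ_y = 0.577 × 140 = 80.78 MPa
  SF = τ_y/τ_max = 80.78 / 48.19 = 1.676
Final answer: (a) τ_max = 48.19 MPa, (b) SF = 1.676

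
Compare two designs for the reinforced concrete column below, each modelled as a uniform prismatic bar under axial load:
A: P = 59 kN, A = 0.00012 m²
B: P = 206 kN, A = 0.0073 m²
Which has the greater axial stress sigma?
Model: a uniform prismatic bar under axial load, so sigma = P / A (SI units).
  A: sigma = 59000 / 0.00012 = 4.917 × 10⁸ Pa = 491.7 MPa
  B: sigma = 206000 / 0.0073 = 2.822 × 10⁷ Pa = 28.22 MPa
491.7 MPa > 28.22 MPa, so A is larger.
Final answer: A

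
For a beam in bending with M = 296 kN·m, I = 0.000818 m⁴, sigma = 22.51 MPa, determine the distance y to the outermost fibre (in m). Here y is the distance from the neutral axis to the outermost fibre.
Model: a beam in bending, so sigma = (M·y) / I.
Solve for y: y = (sigma·I) / M.
Convert to SI units:
  M = 296 kN·m = 296000 N·m
  sigma = 22.51 MPa = 2.251 × 10⁷ Pa
Substitute:
  y = ((2.251 × 10⁷) × 0.000818) / 296000
  y = 0.06221 m
Final answer: y = 0.06221 m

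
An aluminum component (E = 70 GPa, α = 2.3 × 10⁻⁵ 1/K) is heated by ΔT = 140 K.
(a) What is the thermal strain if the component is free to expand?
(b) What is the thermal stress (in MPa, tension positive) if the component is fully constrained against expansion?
(a) Free thermal strain ε_th = α·ΔT = (2.3 × 10⁻⁵) × 140 = 0.00322
(b) Fully constrained, the expansion is suppressed, so σ = -E·α·ΔT. Convert E = 70 GPa = 7 × 10¹⁰ Pa.
  σ = -(7 × 10¹⁰) × (2.3 × 10⁻⁵) × 140 = -2.254 × 10⁸ Pa = -225.4 MPa (compressive)
Final answer: (a) ε_th = 0.00322, (b) σ = -225.4 MPa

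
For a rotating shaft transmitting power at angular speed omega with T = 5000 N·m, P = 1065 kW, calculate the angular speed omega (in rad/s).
Model: a rotating shaft transmitting power at angular speed omega, so P = T·omega.
Solve for omega: omega = P / T.
Convert to SI units:
  P = 1065 kW = 1.065 × 10⁶ W
Substitute:
  omega = (1.065 × 10⁶) / 5000
  omega = 213 rad/s
Final answer: omega = 213 rad/s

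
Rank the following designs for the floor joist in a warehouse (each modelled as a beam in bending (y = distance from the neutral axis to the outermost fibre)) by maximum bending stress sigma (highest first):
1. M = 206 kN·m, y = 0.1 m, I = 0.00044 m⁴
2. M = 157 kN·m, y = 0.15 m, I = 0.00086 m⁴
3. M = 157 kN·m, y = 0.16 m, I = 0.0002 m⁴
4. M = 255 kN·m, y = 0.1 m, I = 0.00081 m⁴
Model: a beam in bending (y = distance from the neutral axis to the outermost fibre), so sigma = (M·y) / I (SI units).
  Case 1: sigma = (206000 × 0.1) / 0.00044 = 4.682 × 10⁷ Pa = 46.82 MPa
  Case 2: sigma = (157000 × 0.15) / 0.00086 = 2.738 × 10⁷ Pa = 27.38 MPa
  Case 3: sigma = (157000 × 0.16) / 0.0002 = 1.256 × 10⁸ Pa = 125.6 MPa
  Case 4: sigma = (255000 × 0.1) / 0.00081 = 3.148 × 10⁷ Pa = 31.48 MPa
Ordering: 125.6 MPa (case 3) > 46.82 MPa (case 1) > 31.48 MPa (case 4) > 27.38 MPa (case 2)
Final answer: 3, 1, 4, 2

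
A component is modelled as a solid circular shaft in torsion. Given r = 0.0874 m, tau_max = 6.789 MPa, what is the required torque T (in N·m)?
Model: a solid circular shaft in torsion, so tau_max = (2·T) / (π·r^3).
Solve for T: T = (π·tau_max·r^3) / 2.
Convert to SI units:
  tau_max = 6.789 MPa = 6.789 × 10⁶ Pa
Substitute:
  T = (π × (6.789 × 10⁶) × 0.0874^3) / 2
  T = 7120 N·m
Final answer: T = 7120 N·m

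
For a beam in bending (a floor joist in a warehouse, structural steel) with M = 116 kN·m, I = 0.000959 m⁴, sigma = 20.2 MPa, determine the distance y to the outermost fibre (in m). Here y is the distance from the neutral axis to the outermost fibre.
Model: a beam in bending, so sigma = (M·y) / I.
Solve for y: y = (sigma·I) / M.
Convert to SI units:
  M = 116 kN·m = 116000 N·m
  sigma = 20.2 MPa = 2.02 × 10⁷ Pa
Substitute:
  y = ((2.02 × 10⁷) × 0.000959) / 116000
  y = 0.167 m
Final answer: y = 0.167 m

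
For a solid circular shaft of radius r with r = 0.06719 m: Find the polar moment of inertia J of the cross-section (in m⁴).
Model: a solid circular shaft of radius r, so J = (π·r^4) / 2.
Substitute:
  J = (π × 0.06719^4) / 2
  J = 3.201 × 10⁻⁵ m⁴
Final answer: J = 3.201 × 10⁻⁵ m⁴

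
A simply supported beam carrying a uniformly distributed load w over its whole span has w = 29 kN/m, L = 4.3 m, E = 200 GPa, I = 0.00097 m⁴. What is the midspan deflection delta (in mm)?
Model: a simply supported beam carrying a uniformly distributed load w over its whole span, so delta = (5·w·L^4) / (384·E·I).
Convert to SI units:
  w = 29 kN/m = 29000 N/m
  E = 200 GPa = 2 × 10¹¹ Pa
Substitute:
  delta = (5 × 29000 × 4.3^4) / (384 × (2 × 10¹¹) × 0.00097)
  delta = 0.0006654 m
Convert: delta = 0.0006654 m = 0.6654 mm
Final answer: delta = 0.6654 mm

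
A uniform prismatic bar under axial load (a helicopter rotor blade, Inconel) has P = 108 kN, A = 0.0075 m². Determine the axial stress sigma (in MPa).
Model: a uniform prismatic bar under axial load, so sigma = P / A.
Convert to SI units:
  P = 108 kN = 108000 N
Substitute:
  sigma = 108000 / 0.0075
  sigma = 1.44 × 10⁷ Pa
Convert: sigma = 1.44 × 10⁷ Pa = 14.4 MPa
Final answer: sigma = 14.4 MPa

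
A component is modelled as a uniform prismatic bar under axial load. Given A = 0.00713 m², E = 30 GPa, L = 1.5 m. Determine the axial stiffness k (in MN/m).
Model: a uniform prismatic bar under axial load, so k = (A·E) / L.
Convert to SI units:
  E = 30 GPa = 3 × 10¹⁰ Pa
Substitute:
  k = (0.00713 × (3 × 10¹⁰)) / 1.5
  k = 1.426 × 10⁸ N/m
Convert: k = 1.426 × 10⁸ N/m = 142.6 MN/m
Final answer: k = 142.6 MN/m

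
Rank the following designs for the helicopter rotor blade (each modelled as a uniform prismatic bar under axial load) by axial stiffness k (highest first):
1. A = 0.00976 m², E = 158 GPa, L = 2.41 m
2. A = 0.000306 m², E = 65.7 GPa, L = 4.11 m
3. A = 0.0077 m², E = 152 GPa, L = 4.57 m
Model: a uniform prismatic bar under axial load, so k = (A·E) / L (SI units).
  Case 1: k = (0.00976 × (1.58 × 10¹¹)) / 2.41 = 6.399 × 10⁸ N/m = 639.9 MN/m
  Case 2: k = (0.000306 × (6.57 × 10¹⁰)) / 4.11 = 4.892 × 10⁶ N/m = 4.892 MN/m
  Case 3: k = (0.0077 × (1.52 × 10¹¹)) / 4.57 = 2.561 × 10⁸ N/m = 256.1 MN/m
Ordering: 639.9 MN/m (case 1) > 256.1 MN/m (case 3) > 4.892 MN/m (case 2)
Final answer: 1, 3, 2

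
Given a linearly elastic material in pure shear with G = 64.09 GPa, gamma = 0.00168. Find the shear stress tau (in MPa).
Model: a linearly elastic material in pure shear, so tau = G·gamma.
Convert to SI units:
  G = 64.09 GPa = 6.409 × 10¹⁰ Pa
Substitute:
  tau = (6.409 × 10¹⁰) × 0.00168
  tau = 1.077 × 10⁸ Pa
Convert: tau = 1.077 × 10⁸ Pa = 107.7 MPa
Final answer: tau = 107.7 MPa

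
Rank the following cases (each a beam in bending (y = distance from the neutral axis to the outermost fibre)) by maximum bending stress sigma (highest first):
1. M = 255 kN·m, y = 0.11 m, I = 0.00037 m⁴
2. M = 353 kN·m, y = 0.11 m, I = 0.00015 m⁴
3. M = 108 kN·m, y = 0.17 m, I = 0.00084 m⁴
Model: a beam in bending (y = distance from the neutral axis to the outermost fibre), so sigma = (M·y) / I (SI units).
  Case 1: sigma = (255000 × 0.11) / 0.00037 = 7.581 × 10⁷ Pa = 75.81 MPa
  Case 2: sigma = (353000 × 0.11) / 0.00015 = 2.589 × 10⁸ Pa = 258.9 MPa
  Case 3: sigma = (108000 × 0.17) / 0.00084 = 2.186 × 10⁷ Pa = 21.86 MPa
Ordering: 258.9 MPa (case 2) > 75.81 MPa (case 1) > 21.86 MPa (case 3)
Final answer: 2, 1, 3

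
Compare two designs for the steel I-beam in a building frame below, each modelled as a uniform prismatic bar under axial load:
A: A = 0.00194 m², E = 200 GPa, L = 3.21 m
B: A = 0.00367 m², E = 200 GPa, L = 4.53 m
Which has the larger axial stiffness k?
Model: a uniform prismatic bar under axial load, so k = (A·E) / L (SI units).
  A: k = (0.00194 × (2 × 10¹¹)) / 3.21 = 1.209 × 10⁸ N/m = 120.9 MN/m
  B: k = (0.00367 × (2 × 10¹¹)) / 4.53 = 1.62 × 10⁸ N/m = 162 MN/m
162 MN/m > 120.9 MN/m, so B is larger.
Final answer: B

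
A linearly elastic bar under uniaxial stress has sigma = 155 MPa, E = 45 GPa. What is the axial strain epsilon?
Model: a linearly elastic bar under uniaxial stress, so epsilon = sigma / E.
Convert to SI units:
  sigma = 155 MPa = 1.55 × 10⁸ Pa
  E = 45 GPa = 4.5 × 10¹⁰ Pa
Substitute:
  epsilon = (1.55 × 10⁸) / (4.5 × 10¹⁰)
  epsilon = 0.003444
Final answer: epsilon = 0.003444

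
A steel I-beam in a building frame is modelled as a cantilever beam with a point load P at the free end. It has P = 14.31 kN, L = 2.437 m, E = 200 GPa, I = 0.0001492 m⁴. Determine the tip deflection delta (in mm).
Model: a cantilever beam with a point load P at the free end, so delta = (P·L^3) / (3·E·I).
Convert to SI units:
  P = 14.31 kN = 14310 N
  E = 200 GPa = 2 × 10¹¹ Pa
Substitute:
  delta = (14310 × 2.437^3) / (3 × (2 × 10¹¹) × 0.0001492)
  delta = 0.002314 m
Convert: delta = 0.002314 m = 2.314 mm
Final answer: delta = 2.314 mm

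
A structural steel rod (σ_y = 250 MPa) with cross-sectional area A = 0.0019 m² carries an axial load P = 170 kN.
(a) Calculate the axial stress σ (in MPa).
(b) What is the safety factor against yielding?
(a) Axial stress σ = P/A. Convert P = 170 kN = 170000 N.
  σ = 170000 / 0.0019 = 8.947 × 10⁷ Pa = 89.47 MPa
(b) Safety factor SF = σ_y/σ = 250 / 89.47 = 2.794
Final answer: (a) σ = 89.47 MPa, (b) SF = 2.794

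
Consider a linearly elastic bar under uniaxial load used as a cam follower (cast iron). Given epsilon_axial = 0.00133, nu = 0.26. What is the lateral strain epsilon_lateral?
Model: a linearly elastic bar under uniaxial load, so epsilon_lateral = -nu·epsilon_axial.
Substitute:
  epsilon_lateral = -(0.26 × 0.00133)
  epsilon_lateral = -0.0003458
Final answer: epsilon_lateral = -0.0003458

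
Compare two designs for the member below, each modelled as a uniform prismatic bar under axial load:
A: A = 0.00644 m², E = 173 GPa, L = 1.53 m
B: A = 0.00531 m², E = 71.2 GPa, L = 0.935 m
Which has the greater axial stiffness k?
Model: a uniform prismatic bar under axial load, so k = (A·E) / L (SI units).
  A: k = (0.00644 × (1.73 × 10¹¹)) / 1.53 = 7.282 × 10⁸ N/m = 728.2 MN/m
  B: k = (0.00531 × (7.12 × 10¹⁰)) / 0.935 = 4.044 × 10⁸ N/m = 404.4 MN/m
728.2 MN/m > 404.4 MN/m, so A is larger.
Final answer: A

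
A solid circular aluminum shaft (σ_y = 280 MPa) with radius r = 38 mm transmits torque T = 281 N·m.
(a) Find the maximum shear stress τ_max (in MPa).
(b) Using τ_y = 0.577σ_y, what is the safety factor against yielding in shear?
(a) For a solid circular shaft, τ_max = T·r/J with J = π·r^4/2, i.e. τ_max = 2·T / (π·r^3). Convert r = 38 mm = 0.038 m.
  τ_max = (2 × 281) / (π × 0.038^3) = 3.26 × 10⁶ Pa = 3.26 MPa
(b) τ_y = 0.577 × 280 = 161.56 MPa
  SF = τ_y/τ_max = 161.56 / 3.26 = 49.56
Final answer: (a) τ_max = 3.26 MPa, (b) SF = 49.56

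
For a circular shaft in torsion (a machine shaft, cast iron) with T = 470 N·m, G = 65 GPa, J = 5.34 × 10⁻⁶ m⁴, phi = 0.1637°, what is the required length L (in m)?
Model: a circular shaft in torsion, so phi = (T·L) / (G·J).
Solve for L: L = (phi·G·J) / T.
Convert to SI units:
  G = 65 GPa = 6.5 × 10¹⁰ Pa
  phi = 0.1637° = 0.002857 rad
Substitute:
  L = (0.002857 × (6.5 × 10¹⁰) × (5.34 × 10⁻⁶)) / 470
  L = 2.11 m
Final answer: L = 2.11 m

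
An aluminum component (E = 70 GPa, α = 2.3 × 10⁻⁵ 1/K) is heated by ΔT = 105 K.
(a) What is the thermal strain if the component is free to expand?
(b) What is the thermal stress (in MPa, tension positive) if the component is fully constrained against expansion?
(a) Free thermal strain ε_th = α·ΔT = (2.3 × 10⁻⁵) × 105 = 0.002415
(b) Fully constrained, the expansion is suppressed, so σ = -E·α·ΔT. Convert E = 70 GPa = 7 × 10¹⁰ Pa.
  σ = -(7 × 10¹⁰) × (2.3 × 10⁻⁵) × 105 = -1.69 × 10⁸ Pa = -169 MPa (compressive)
Final answer: (a) ε_th = 0.002415, (b) σ = -169 MPa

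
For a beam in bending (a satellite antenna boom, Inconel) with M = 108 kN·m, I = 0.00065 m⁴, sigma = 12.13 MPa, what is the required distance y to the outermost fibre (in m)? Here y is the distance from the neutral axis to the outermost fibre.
Model: a beam in bending, so sigma = (M·y) / I.
Solve for y: y = (sigma·I) / M.
Convert to SI units:
  M = 108 kN·m = 108000 N·m
  sigma = 12.13 MPa = 1.213 × 10⁷ Pa
Substitute:
  y = ((1.213 × 10⁷) × 0.00065) / 108000
  y = 0.073 m
Final answer: y = 0.073 m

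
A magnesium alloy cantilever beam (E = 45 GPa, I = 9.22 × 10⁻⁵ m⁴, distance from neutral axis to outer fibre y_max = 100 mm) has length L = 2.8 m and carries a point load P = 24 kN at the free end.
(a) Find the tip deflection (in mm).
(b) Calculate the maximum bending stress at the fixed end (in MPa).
(a) Tip deflection of a cantilever with an end point load: δ = P·L^3 / (3·E·I). Convert P = 24 kN = 24000 N, E = 45 GPa = 4.5 × 10¹⁰ Pa.
  δ = (24000 × 2.8^3) / (3 × (4.5 × 10¹⁰) × (9.22 × 10⁻⁵)) = 0.04233 m = 42.33 mm
(b) Maximum bending moment at the fixed end: M = P·L = 24000 × 2.8 = 67200 N·m. Convert y_max = 100 mm = 0.1 m.
  σ = M·y_max / I = (67200 × 0.1) / (9.22 × 10⁻⁵) = 7.289 × 10⁷ Pa = 72.89 MPa
Final answer: (a) δ = 42.33 mm, (b) σ = 72.89 MPa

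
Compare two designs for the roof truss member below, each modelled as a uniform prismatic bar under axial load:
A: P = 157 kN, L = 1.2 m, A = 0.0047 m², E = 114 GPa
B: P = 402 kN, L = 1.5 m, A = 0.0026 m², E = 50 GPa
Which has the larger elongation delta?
Model: a uniform prismatic bar under axial load, so delta = (P·L) / (A·E) (SI units).
  A: delta = (157000 × 1.2) / (0.0047 × (1.14 × 10¹¹)) = 0.0003516 m = 0.3516 mm
  B: delta = (402000 × 1.5) / (0.0026 × (5 × 10¹⁰)) = 0.004638 m = 4.638 mm
4.638 mm > 0.3516 mm, so B is larger.
Final answer: B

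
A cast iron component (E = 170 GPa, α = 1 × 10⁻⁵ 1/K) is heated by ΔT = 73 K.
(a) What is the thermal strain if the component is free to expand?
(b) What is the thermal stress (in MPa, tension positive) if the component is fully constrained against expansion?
(a) Free thermal strain ε_th = α·ΔT = (1 × 10⁻⁵) × 73 = 0.00073
(b) Fully constrained, the expansion is suppressed, so σ = -E·α·ΔT. Convert E = 170 GPa = 1.7 × 10¹¹ Pa.
  σ = -(1.7 × 10¹¹) × (1 × 10⁻⁵) × 73 = -1.241 × 10⁸ Pa = -124.1 MPa (compressive)
Final answer: (a) ε_th = 0.00073, (b) σ = -124.1 MPa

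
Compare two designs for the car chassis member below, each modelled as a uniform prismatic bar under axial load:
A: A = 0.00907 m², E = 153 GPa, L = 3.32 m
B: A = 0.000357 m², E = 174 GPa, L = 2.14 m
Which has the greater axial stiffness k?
Model: a uniform prismatic bar under axial load, so k = (A·E) / L (SI units).
  A: k = (0.00907 × (1.53 × 10¹¹)) / 3.32 = 4.18 × 10⁸ N/m = 418 MN/m
  B: k = (0.000357 × (1.74 × 10¹¹)) / 2.14 = 2.903 × 10⁷ N/m = 29.03 MN/m
418 MN/m > 29.03 MN/m, so A is larger.
Final answer: A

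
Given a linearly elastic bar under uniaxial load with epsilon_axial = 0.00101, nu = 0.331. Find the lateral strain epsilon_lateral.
Model: a linearly elastic bar under uniaxial load, so epsilon_lateral = -nu·epsilon_axial.
Substitute:
  epsilon_lateral = -(0.331 × 0.00101)
  epsilon_lateral = -0.0003343
Final answer: epsilon_lateral = -0.0003343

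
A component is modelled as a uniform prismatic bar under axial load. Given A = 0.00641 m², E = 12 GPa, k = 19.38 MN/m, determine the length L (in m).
Model: a uniform prismatic bar under axial load, so k = (A·E) / L.
Solve for L: L = (A·E) / k.
Convert to SI units:
  E = 12 GPa = 1.2 × 10¹⁰ Pa
  k = 19.38 MN/m = 1.938 × 10⁷ N/m
Substitute:
  L = (0.00641 × (1.2 × 10¹⁰)) / (1.938 × 10⁷)
  L = 3.969 m
Final answer: L = 3.969 m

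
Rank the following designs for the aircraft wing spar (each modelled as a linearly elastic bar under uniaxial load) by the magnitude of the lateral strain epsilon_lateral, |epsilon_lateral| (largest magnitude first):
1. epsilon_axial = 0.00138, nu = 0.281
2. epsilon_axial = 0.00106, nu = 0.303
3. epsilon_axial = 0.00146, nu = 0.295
Model: a linearly elastic bar under uniaxial load, so epsilon_lateral = -nu·epsilon_axial (SI units).
  Case 1: epsilon_lateral = -(0.281 × 0.00138) = -0.0003878
  Case 2: epsilon_lateral = -(0.303 × 0.00106) = -0.0003212
  Case 3: epsilon_lateral = -(0.295 × 0.00146) = -0.0004307
Ordering by |epsilon_lateral|: 0.0004307 (case 3) > 0.0003878 (case 1) > 0.0003212 (case 2)
Final answer: 3, 1, 2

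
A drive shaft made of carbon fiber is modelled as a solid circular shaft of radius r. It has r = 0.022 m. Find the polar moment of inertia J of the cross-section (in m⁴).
Model: a solid circular shaft of radius r, so J = (π·r^4) / 2.
Substitute:
  J = (π × 0.022^4) / 2
  J = 3.68 × 10⁻⁷ m⁴
Final answer: J = 3.68 × 10⁻⁷ m⁴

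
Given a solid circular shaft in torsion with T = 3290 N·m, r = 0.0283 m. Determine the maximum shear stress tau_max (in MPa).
Model: a solid circular shaft in torsion, so tau_max = (2·T) / (π·r^3).
Substitute:
  tau_max = (2 × 3290) / (π × 0.0283^3)
  tau_max = 9.241 × 10⁷ Pa
Convert: tau_max = 9.241 × 10⁷ Pa = 92.41 MPa
Final answer: tau_max = 92.41 MPa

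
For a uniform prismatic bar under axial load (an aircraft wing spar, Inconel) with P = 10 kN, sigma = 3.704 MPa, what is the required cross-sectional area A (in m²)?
Model: a uniform prismatic bar under axial load, so sigma = P / A.
Solve for A: A = P / sigma.
Convert to SI units:
  P = 10 kN = 10000 N
  sigma = 3.704 MPa = 3.704 × 10⁶ Pa
Substitute:
  A = 10000 / (3.704 × 10⁶)
  A = 0.0027 m²
Final answer: A = 0.0027 m²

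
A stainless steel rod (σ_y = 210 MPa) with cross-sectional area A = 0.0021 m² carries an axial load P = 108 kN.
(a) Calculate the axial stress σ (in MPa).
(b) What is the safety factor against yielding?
(a) Axial stress σ = P/A. Convert P = 108 kN = 108000 N.
  σ = 108000 / 0.0021 = 5.143 × 10⁷ Pa = 51.43 MPa
(b) Safety factor SF = σ_y/σ = 210 / 51.43 = 4.083
Final answer: (a) σ = 51.43 MPa, (b) SF = 4.083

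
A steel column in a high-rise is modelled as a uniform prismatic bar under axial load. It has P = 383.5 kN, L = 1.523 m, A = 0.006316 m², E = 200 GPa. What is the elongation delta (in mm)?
Model: a uniform prismatic bar under axial load, so delta = (P·L) / (A·E).
Convert to SI units:
  P = 383.5 kN = 383500 N
  E = 200 GPa = 2 × 10¹¹ Pa
Substitute:
  delta = (383500 × 1.523) / (0.006316 × (2 × 10¹¹))
  delta = 0.0004624 m
Convert: delta = 0.0004624 m = 0.4624 mm
Final answer: delta = 0.4624 mm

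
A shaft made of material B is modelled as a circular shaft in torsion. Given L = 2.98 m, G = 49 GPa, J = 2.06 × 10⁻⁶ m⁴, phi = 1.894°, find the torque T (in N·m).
Model: a circular shaft in torsion, so phi = (T·L) / (G·J).
Solve for T: T = (phi·G·J) / L.
Convert to SI units:
  G = 49 GPa = 4.9 × 10¹⁰ Pa
  phi = 1.894° = 0.03306 rad
Substitute:
  T = (0.03306 × (4.9 × 10¹⁰) × (2.06 × 10⁻⁶)) / 2.98
  T = 1120 N·m
Final answer: T = 1120 N·m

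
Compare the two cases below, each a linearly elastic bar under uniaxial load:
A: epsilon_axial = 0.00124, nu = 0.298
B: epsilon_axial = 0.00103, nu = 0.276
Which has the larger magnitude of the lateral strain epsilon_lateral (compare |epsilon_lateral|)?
Model: a linearly elastic bar under uniaxial load, so epsilon_lateral = -nu·epsilon_axial (SI units).
  A: epsilon_lateral = -(0.298 × 0.00124) = -0.0003695
  B: epsilon_lateral = -(0.276 × 0.00103) = -0.0002843
|epsilon_lateral|: A = 0.0003695, B = 0.0002843, so A is larger in magnitude.
Final answer: A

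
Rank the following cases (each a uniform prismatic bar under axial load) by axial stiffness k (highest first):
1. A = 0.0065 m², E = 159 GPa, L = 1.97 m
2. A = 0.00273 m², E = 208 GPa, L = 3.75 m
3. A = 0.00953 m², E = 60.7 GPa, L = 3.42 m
Model: a uniform prismatic bar under axial load, so k = (A·E) / L (SI units).
  Case 1: k = (0.0065 × (1.59 × 10¹¹)) / 1.97 = 5.246 × 10⁸ N/m = 524.6 MN/m
  Case 2: k = (0.00273 × (2.08 × 10¹¹)) / 3.75 = 1.514 × 10⁸ N/m = 151.4 MN/m
  Case 3: k = (0.00953 × (6.07 × 10¹⁰)) / 3.42 = 1.691 × 10⁸ N/m = 169.1 MN/m
Ordering: 524.6 MN/m (case 1) > 169.1 MN/m (case 3) > 151.4 MN/m (case 2)
Final answer: 1, 3, 2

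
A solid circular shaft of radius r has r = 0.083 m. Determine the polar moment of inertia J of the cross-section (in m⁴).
Model: a solid circular shaft of radius r, so J = (π·r^4) / 2.
Substitute:
  J = (π × 0.083^4) / 2
  J = 7.455 × 10⁻⁵ m⁴
Final answer: J = 7.455 × 10⁻⁵ m⁴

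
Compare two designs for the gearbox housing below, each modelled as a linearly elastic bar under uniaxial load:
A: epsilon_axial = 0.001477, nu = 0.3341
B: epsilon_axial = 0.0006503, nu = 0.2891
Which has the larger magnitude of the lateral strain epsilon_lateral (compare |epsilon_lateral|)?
Model: a linearly elastic bar under uniaxial load, so epsilon_lateral = -nu·epsilon_axial (SI units).
  A: epsilon_lateral = -(0.3341 × 0.001477) = -0.0004935
  B: epsilon_lateral = -(0.2891 × 0.0006503) = -0.000188
|epsilon_lateral|: A = 0.0004935, B = 0.000188, so A is larger in magnitude.
Final answer: A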